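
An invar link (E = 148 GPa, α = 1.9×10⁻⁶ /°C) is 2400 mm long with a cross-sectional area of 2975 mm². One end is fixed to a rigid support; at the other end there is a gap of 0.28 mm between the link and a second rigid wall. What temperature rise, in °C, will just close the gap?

ΔT ≈ 61.4 °C

Contact occurs when the free expansion equals the gap: αΔT L = 0.28 mm.
So ΔT = g/(αL) = 0.28/(1.9×10⁻⁶ × 2400) = 61.4 °C.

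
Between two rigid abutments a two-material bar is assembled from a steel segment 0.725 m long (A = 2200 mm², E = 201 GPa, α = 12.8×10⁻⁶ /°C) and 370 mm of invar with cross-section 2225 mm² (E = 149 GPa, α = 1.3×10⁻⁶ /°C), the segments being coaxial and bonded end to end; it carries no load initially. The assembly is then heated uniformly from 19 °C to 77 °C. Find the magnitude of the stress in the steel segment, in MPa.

Free thermal expansion of the whole bar: Σ αᵢΔT Lᵢ = 12.8×10⁻⁶×58×725 + 1.3×10⁻⁶×58×370 = 0.5661 mm.
Since the ends are fixed, an axial force P builds up, equal in every segment, with P · Σ Lᵢ/(AᵢEᵢ) = δ_free.
The series flexibility is Σ Lᵢ/(AᵢEᵢ) = 725/(2200×201×10³) + 370/(2225×149×10³) = 2.756×10⁻⁶ mm/N.
P = 0.5661 / 2.756×10⁻⁶ = 205500 N = 205.5 kN, compressive.
σ_{steel} = P / A = 205500 / 2200 = 93.39 MPa.

σ ≈ 93.4 MPa (compressive)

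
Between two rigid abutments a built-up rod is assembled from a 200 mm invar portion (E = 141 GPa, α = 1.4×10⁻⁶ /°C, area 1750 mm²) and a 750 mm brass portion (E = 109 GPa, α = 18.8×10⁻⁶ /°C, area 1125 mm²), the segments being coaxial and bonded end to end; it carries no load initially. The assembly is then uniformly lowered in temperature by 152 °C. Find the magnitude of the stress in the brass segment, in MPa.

σ ≈ 280 MPa (tensile)

With the walls removed the bar would change length by δ_free = Σ αᵢΔT Lᵢ = 1.4×10⁻⁶×152×200 + 18.8×10⁻⁶×152×750 = 2.186 mm.
The walls prevent any net length change, so an axial force P (same in every segment) develops. Compatibility: P · Σ Lᵢ/(AᵢEᵢ) = δ_free.
Σ Lᵢ/(AᵢEᵢ) = 200/(1750×141×10³) + 750/(1125×109×10³) = 6.927×10⁻⁶ mm/N.
Hence P = δ_free / Σ(L/AE) = 2.186/6.927×10⁻⁶ = 315.6 kN (tensile).
σ_{brass} = P / A = 315600 / 1125 = 280.5 MPa.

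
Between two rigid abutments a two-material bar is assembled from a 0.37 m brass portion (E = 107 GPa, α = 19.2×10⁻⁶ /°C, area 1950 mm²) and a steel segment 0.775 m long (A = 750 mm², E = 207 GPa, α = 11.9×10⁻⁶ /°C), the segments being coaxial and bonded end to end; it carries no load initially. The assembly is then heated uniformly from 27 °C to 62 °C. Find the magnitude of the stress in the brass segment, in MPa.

Free thermal expansion of the whole bar: Σ αᵢΔT Lᵢ = 19.2×10⁻⁶×35×370 + 11.9×10⁻⁶×35×775 = 0.5714 mm.
The walls prevent any net length change, so an axial force P (same in every segment) develops. Compatibility: P · Σ Lᵢ/(AᵢEᵢ) = δ_free.
The series flexibility is Σ Lᵢ/(AᵢEᵢ) = 370/(1950×107×10³) + 775/(750×207×10³) = 6.765×10⁻⁶ mm/N.
So P = 0.5714 / 6.765×10⁻⁶ = 84.47 kN, compressive.
σ_{brass} = P / A = 84470 / 1950 = 43.32 MPa.

σ ≈ 43.3 MPa (compressive)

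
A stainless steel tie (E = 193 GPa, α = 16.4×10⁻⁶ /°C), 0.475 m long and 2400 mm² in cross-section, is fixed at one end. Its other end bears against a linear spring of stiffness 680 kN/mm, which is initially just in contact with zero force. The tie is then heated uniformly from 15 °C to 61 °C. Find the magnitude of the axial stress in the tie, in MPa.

σ ≈ 59.8 MPa (compressive)

Free thermal expansion: δ_free = αΔT L = 16.4×10⁻⁶ × 46 × 475 = 0.3583 mm.
Let P be the compressive force at the spring. The tie shortens elastically by PL/(AE) and the spring compresses by P/k; together these equal δ_free.
P [ L/(AE) + 1/k ] = δ_free → P [ 475/(2400×193×10³) + 1/(680×10³) ] = 0.3583.
P = 0.3583 / 2.496×10⁻⁶ = 143600 N.
σ = P/A = 143600/2400 = 59.82 MPa.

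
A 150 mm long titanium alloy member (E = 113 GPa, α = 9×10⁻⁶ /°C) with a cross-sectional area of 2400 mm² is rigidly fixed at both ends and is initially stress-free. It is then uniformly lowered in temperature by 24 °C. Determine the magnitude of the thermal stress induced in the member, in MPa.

σ ≈ 24.4 MPa (tensile)

Because both ends are immovable the net strain is zero, and the suppressed thermal strain is αΔT = 9×10⁻⁶ × 24 = 216×10⁻⁶.
The stress required to suppress this strain is σ = Eε = 113×10³ × 216×10⁻⁶ = 24.41 MPa, tensile since the member is trying to contract.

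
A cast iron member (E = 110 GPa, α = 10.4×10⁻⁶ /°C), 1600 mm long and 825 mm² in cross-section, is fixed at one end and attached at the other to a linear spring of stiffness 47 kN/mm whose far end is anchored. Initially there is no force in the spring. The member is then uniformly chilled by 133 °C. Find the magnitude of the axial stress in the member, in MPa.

If the spring were absent the member would shorten by αΔT L = 10.4×10⁻⁶ × 133 × 1600 = 2.213 mm.
With a force P in the spring, the elastic change of the member is PL/(AE) and that of the spring is P/k; compatibility requires their sum to equal δ_free.
So P = δ_free / [L/(AE) + 1/k] = 2.213 / [ 1600/(825×110×10³) + 1/(47×10³) ].
P = 2.213 / 3.891×10⁻⁵ = 56880 N.
σ = P/A = 56880/825 = 68.95 MPa.

σ ≈ 68.9 MPa (tensile)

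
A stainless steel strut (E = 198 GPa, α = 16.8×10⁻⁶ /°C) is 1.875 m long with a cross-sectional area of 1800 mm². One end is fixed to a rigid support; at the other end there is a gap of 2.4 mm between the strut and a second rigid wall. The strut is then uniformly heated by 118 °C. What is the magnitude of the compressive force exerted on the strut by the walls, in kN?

P ≈ 250 kN

Free thermal elongation = αΔT L = 16.8×10⁻⁶ × 118 × 1875 = 3.717 mm.
The gap closes (δ_free > 2.4 mm) and the wall then resists a further 3.717 − 2.4 = 1.317 mm of expansion.
That suppressed elongation corresponds to σ = E·Δ/L = 198×10³ × 1.317/1875 = 139.1 MPa.
P = σA = 139.1 × 1800 = 250.3 kN.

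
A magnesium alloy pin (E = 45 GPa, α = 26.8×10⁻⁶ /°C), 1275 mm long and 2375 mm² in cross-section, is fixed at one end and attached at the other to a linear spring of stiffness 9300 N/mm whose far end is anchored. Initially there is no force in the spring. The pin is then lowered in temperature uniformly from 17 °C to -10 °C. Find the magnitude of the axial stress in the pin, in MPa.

Free thermal contraction: δ_free = αΔT L = 26.8×10⁻⁶ × 27 × 1275 = 0.9226 mm.
Let P be the tensile force in the spring. The pin extends elastically by PL/(AE) and the spring stretches by P/k; together these equal δ_free.
So P = δ_free / [L/(AE) + 1/k] = 0.9226 / [ 1275/(2375×45×10³) + 1/(9300) ].
P = 0.9226 / 0.0001195 = 7723 N.
σ = P/A = 7723/2375 = 3.252 MPa.

σ ≈ 3.25 MPa (tensile)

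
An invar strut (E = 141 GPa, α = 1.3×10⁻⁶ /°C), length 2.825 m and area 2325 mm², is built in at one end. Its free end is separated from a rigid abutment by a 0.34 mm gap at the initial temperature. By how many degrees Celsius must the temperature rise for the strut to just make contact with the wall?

The gap closes when αΔT L = 0.34 mm, since the strut is still unstressed at that instant.
ΔT = 0.34 / (1.3×10⁻⁶ × 2825) = 92.58 °C.

ΔT ≈ 92.6 °C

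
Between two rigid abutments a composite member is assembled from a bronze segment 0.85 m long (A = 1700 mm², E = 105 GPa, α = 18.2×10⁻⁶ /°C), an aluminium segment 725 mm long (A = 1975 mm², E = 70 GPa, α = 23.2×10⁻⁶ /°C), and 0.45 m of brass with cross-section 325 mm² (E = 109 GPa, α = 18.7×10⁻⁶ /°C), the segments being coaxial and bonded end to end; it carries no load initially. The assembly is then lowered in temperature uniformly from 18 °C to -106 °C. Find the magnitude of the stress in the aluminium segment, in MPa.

σ ≈ 113 MPa (tensile)

If the supports were absent, the total length change would be Σ αᵢΔT Lᵢ = 18.2×10⁻⁶×124×850 + 23.2×10⁻⁶×124×725 + 18.7×10⁻⁶×124×450 = 5.047 mm.
The rigid supports impose zero overall length change; the single axial force P common to all segments must satisfy P Σ Lᵢ/(AᵢEᵢ) = δ_free.
The series flexibility is Σ Lᵢ/(AᵢEᵢ) = 850/(1700×105×10³) + 725/(1975×70×10³) + 450/(325×109×10³) = 2.271×10⁻⁵ mm/N.
P = 5.047 / 2.271×10⁻⁵ = 222300 N = 222.3 kN, tensile.
σ_{aluminium} = P / A = 222300 / 1975 = 112.5 MPa.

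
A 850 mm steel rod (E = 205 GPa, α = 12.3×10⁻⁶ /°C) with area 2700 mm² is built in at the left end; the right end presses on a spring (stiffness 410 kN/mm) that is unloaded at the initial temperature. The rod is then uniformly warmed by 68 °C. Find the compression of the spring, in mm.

The unrestrained thermal change is αΔT L = 12.3×10⁻⁶ × 68 × 850 = 0.7109 mm.
With a force P in the spring, the elastic change of the rod is PL/(AE) and that of the spring is P/k; compatibility requires their sum to equal δ_free.
P [ L/(AE) + 1/k ] = δ_free → P [ 850/(2700×205×10³) + 1/(410×10³) ] = 0.7109.
P = 0.7109 / 3.975×10⁻⁶ = 178900 N.
Spring compression = P/k = 178900/(410×10³) = 0.4363 mm.

δ ≈ 0.436 mm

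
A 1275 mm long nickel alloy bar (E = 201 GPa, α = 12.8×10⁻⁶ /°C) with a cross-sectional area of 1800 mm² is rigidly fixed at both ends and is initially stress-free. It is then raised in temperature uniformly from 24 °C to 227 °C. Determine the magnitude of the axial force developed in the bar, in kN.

P ≈ 940 kN (compressive)

The ends cannot move, so σ = EαΔT = 201×10³ × 12.8×10⁻⁶ × 203 = 522.3 MPa.
P = AEαΔT = 1800 × 201×10³ × 12.8×10⁻⁶ × 203 = 940.1 kN (compressive).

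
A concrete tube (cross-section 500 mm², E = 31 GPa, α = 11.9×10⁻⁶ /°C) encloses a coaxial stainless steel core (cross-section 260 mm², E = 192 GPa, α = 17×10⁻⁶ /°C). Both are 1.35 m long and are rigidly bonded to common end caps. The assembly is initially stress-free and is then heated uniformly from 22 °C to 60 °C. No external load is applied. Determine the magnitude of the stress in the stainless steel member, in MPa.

The stainless steel has the larger α, so on heating it would change length more than the concrete if both were free. The rigid plates force a common final length, so the stainless steel is put into compression and the concrete into tension, with equal and opposite forces P (no external load).
Compatibility of the two members (thermal + elastic change equal): (α₁ − α₂)ΔT = P·[1/(A₁E₁) + 1/(A₂E₂)].
|α₁ − α₂|·ΔT = 5.1×10⁻⁶ × 38 = 0.0001938.
1/(A₁E₁) + 1/(A₂E₂) = 1/(500×31×10³) + 1/(260×192×10³) = 8.455×10⁻⁸ N⁻¹.
P = 0.0001938 / 8.455×10⁻⁸ = 2292 N = 2.292 kN.
σ_{stainless steel} = P/A₂ = 2292/260 = 8.816 MPa, compressive.

σ ≈ 8.82 MPa (compressive)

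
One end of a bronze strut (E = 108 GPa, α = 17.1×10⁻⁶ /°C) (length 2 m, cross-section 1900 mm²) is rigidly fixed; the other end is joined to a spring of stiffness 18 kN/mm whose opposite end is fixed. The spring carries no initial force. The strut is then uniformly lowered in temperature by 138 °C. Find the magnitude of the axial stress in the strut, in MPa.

σ ≈ 38 MPa (tensile)

The unrestrained thermal change is αΔT L = 17.1×10⁻⁶ × 138 × 2000 = 4.72 mm.
Let P be the tensile force in the spring. The strut extends elastically by PL/(AE) and the spring stretches by P/k; together these equal δ_free.
P [ L/(AE) + 1/k ] = δ_free → P [ 2000/(1900×108×10³) + 1/(18×10³) ] = 4.72.
P = 4.72 / 6.53×10⁻⁵ = 72270 N.
σ = P/A = 72270/1900 = 38.04 MPa.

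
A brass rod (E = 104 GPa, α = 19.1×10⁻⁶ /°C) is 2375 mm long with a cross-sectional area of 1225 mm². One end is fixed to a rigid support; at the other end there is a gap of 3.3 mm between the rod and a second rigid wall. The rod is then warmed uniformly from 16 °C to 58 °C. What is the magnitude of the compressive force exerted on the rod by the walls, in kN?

Free thermal elongation = αΔT L = 19.1×10⁻⁶ × 42 × 2375 = 1.905 mm.
This is smaller than the 3.3 mm clearance, so the rod expands freely without reaching the stop — the stress is zero.

P ≈ 0 kN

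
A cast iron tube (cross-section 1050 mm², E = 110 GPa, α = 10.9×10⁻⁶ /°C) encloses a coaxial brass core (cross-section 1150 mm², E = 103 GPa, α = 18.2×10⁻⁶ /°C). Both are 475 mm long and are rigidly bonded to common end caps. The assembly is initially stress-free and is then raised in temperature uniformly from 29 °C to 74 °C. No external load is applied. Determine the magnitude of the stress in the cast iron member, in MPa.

σ ≈ 18.3 MPa (tensile)

Equilibrium of a rigid end plate with no external load gives equal and opposite internal forces ±P in the two members. Since α_{brass} > α_{cast iron}, heating drives the brass into compression and the cast iron into tension.
Setting the final lengths equal and cancelling L: (α₁ − α₂)ΔT = P/(A₁E₁) + P/(A₂E₂).
|α₁ − α₂|·ΔT = 7.3×10⁻⁶ × 45 = 0.0003285.
1/(A₁E₁) + 1/(A₂E₂) = 1/(1050×110×10³) + 1/(1150×103×10³) = 1.71×10⁻⁸ N⁻¹.
P = 0.0003285 / 1.71×10⁻⁸ = 19210 N = 19.21 kN.
σ_{cast iron} = P/A₁ = 19210/1050 = 18.3 MPa, tensile.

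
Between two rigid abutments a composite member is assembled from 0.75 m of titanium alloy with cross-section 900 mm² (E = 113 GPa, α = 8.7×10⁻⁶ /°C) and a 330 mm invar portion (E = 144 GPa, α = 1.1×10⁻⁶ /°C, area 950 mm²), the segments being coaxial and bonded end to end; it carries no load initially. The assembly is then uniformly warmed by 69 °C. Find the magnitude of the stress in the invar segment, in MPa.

Free thermal expansion of the whole bar: Σ αᵢΔT Lᵢ = 8.7×10⁻⁶×69×750 + 1.1×10⁻⁶×69×330 = 0.4753 mm.
The rigid supports impose zero overall length change; the single axial force P common to all segments must satisfy P Σ Lᵢ/(AᵢEᵢ) = δ_free.
Σ Lᵢ/(AᵢEᵢ) = 750/(900×113×10³) + 330/(950×144×10³) = 9.787×10⁻⁶ mm/N.
So P = 0.4753 / 9.787×10⁻⁶ = 48.56 kN, compressive.
σ_{invar} = P / A = 48560 / 950 = 51.12 MPa.

σ ≈ 51.1 MPa (compressive)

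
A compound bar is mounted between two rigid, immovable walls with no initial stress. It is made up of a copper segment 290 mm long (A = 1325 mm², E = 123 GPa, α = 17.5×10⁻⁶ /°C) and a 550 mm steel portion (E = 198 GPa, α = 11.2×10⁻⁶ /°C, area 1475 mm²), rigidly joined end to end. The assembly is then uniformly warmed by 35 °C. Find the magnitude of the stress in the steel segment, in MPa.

With the walls removed the bar would change length by δ_free = Σ αᵢΔT Lᵢ = 17.5×10⁻⁶×35×290 + 11.2×10⁻⁶×35×550 = 0.3932 mm.
The walls prevent any net length change, so an axial force P (same in every segment) develops. Compatibility: P · Σ Lᵢ/(AᵢEᵢ) = δ_free.
Σ Lᵢ/(AᵢEᵢ) = 290/(1325×123×10³) + 550/(1475×198×10³) = 3.663×10⁻⁶ mm/N.
Hence P = δ_free / Σ(L/AE) = 0.3932/3.663×10⁻⁶ = 107.4 kN (compressive).
σ_{steel} = P / A = 107400 / 1475 = 72.79 MPa.

σ ≈ 72.8 MPa (compressive)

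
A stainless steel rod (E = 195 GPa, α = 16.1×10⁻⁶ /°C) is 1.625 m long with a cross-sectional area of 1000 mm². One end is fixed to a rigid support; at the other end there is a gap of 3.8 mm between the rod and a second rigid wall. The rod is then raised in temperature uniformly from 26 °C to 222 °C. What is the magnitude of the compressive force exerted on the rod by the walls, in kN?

P ≈ 159 kN

Unrestrained expansion: δ_free = αΔT L = 16.1×10⁻⁶ × 196 × 1625 = 5.128 mm.
The gap closes (δ_free > 3.8 mm) and the wall then resists a further 5.128 − 3.8 = 1.328 mm of expansion.
So σ = E(δ_free − g)/L = 195×10³ × 1.328/1625 = 159.3 MPa.
P = σA = 159.3 × 1000 = 159.3 kN.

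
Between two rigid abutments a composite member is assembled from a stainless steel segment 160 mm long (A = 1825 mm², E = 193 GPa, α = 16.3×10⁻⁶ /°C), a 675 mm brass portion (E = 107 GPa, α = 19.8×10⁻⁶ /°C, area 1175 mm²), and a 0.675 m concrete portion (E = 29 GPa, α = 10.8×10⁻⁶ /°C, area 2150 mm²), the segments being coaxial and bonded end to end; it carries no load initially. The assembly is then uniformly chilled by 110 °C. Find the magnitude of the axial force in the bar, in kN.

P ≈ 154 kN (tensile)

With the walls removed the bar would change length by δ_free = Σ αᵢΔT Lᵢ = 16.3×10⁻⁶×110×160 + 19.8×10⁻⁶×110×675 + 10.8×10⁻⁶×110×675 = 2.559 mm.
Since the ends are fixed, an axial force P builds up, equal in every segment, with P · Σ Lᵢ/(AᵢEᵢ) = δ_free.
Σ Lᵢ/(AᵢEᵢ) = 160/(1825×193×10³) + 675/(1175×107×10³) + 675/(2150×29×10³) = 1.665×10⁻⁵ mm/N.
So P = 2.559 / 1.665×10⁻⁵ = 153.7 kN, tensile.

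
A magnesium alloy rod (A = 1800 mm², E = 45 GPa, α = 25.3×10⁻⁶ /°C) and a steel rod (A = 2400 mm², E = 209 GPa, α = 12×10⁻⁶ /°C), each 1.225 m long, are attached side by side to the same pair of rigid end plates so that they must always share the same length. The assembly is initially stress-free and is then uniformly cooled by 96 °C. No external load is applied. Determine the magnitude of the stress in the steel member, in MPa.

σ ≈ 37.1 MPa (compressive)

Both members must finish at the same length. With the larger α, the magnesium alloy tends to over-contract; the plates restrain it, putting the magnesium alloy in tension and the steel in compression. With no external load the two internal forces are equal and opposite, magnitude P.
Equating the net (thermal + elastic) strains gives |α₁ − α₂|·ΔT = P·[1/(A₁E₁) + 1/(A₂E₂)].
|α₁ − α₂|·ΔT = 13.3×10⁻⁶ × 96 = 0.001277.
1/(A₁E₁) + 1/(A₂E₂) = 1/(1800×45×10³) + 1/(2400×209×10³) = 1.434×10⁻⁸ N⁻¹.
P = 0.001277 / 1.434×10⁻⁸ = 89040 N = 89.04 kN.
σ_{steel} = P/A₂ = 89040/2400 = 37.1 MPa, compressive.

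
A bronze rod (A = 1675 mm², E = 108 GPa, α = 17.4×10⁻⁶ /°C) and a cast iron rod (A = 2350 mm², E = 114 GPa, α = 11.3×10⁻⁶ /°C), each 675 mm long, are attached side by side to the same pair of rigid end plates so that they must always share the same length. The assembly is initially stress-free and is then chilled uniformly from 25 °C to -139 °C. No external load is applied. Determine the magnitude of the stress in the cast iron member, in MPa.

σ ≈ 46 MPa (compressive)

Both members must finish at the same length. With the larger α, the bronze tends to over-contract; the plates restrain it, putting the bronze in tension and the cast iron in compression. With no external load the two internal forces are equal and opposite, magnitude P.
Setting the final lengths equal and cancelling L: (α₁ − α₂)ΔT = P/(A₁E₁) + P/(A₂E₂).
|α₁ − α₂|·ΔT = 6.1×10⁻⁶ × 164 = 0.001.
1/(A₁E₁) + 1/(A₂E₂) = 1/(1675×108×10³) + 1/(2350×114×10³) = 9.261×10⁻⁹ N⁻¹.
So P = 0.001 / 9.261×10⁻⁹ = 108 kN.
σ_{cast iron} = P/A₂ = 108000/2350 = 45.97 MPa, compressive.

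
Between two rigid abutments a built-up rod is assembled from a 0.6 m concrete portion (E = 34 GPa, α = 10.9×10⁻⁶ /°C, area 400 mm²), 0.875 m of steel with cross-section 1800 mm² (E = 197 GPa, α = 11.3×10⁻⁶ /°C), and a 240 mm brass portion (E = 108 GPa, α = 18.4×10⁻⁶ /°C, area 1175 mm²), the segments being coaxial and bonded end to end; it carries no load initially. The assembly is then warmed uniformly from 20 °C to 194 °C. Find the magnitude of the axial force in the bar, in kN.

With the walls removed the bar would change length by δ_free = Σ αᵢΔT Lᵢ = 10.9×10⁻⁶×174×600 + 11.3×10⁻⁶×174×875 + 18.4×10⁻⁶×174×240 = 3.627 mm.
Since the ends are fixed, an axial force P builds up, equal in every segment, with P · Σ Lᵢ/(AᵢEᵢ) = δ_free.
The series flexibility is Σ Lᵢ/(AᵢEᵢ) = 600/(400×34×10³) + 875/(1800×197×10³) + 240/(1175×108×10³) = 4.848×10⁻⁵ mm/N.
P = 3.627 / 4.848×10⁻⁵ = 74820 N = 74.82 kN, compressive.

P ≈ 74.8 kN (compressive)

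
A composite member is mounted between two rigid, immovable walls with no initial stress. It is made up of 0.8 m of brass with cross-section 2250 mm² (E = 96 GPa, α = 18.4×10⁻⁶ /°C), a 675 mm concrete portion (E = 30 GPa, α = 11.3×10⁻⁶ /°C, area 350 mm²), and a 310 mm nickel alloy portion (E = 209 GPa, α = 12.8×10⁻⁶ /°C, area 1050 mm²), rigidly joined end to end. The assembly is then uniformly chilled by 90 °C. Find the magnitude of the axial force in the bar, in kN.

P ≈ 34.1 kN (tensile)

Free thermal contraction of the whole bar: Σ αᵢΔT Lᵢ = 18.4×10⁻⁶×90×800 + 11.3×10⁻⁶×90×675 + 12.8×10⁻⁶×90×310 = 2.368 mm.
The rigid supports impose zero overall length change; the single axial force P common to all segments must satisfy P Σ Lᵢ/(AᵢEᵢ) = δ_free.
Σ Lᵢ/(AᵢEᵢ) = 800/(2250×96×10³) + 675/(350×30×10³) + 310/(1050×209×10³) = 6.94×10⁻⁵ mm/N.
P = 2.368 / 6.94×10⁻⁵ = 34130 N = 34.13 kN, tensile.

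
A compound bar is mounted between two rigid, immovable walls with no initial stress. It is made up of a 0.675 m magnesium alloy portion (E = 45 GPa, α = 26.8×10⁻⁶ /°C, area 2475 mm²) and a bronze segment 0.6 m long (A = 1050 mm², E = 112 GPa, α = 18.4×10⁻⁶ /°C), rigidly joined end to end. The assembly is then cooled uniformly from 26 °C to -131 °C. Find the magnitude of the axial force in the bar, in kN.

With the walls removed the bar would change length by δ_free = Σ αᵢΔT Lᵢ = 26.8×10⁻⁶×157×675 + 18.4×10⁻⁶×157×600 = 4.573 mm.
The walls prevent any net length change, so an axial force P (same in every segment) develops. Compatibility: P · Σ Lᵢ/(AᵢEᵢ) = δ_free.
The series flexibility is Σ Lᵢ/(AᵢEᵢ) = 675/(2475×45×10³) + 600/(1050×112×10³) = 1.116×10⁻⁵ mm/N.
So P = 4.573 / 1.116×10⁻⁵ = 409.7 kN, tensile.

P ≈ 410 kN (tensile)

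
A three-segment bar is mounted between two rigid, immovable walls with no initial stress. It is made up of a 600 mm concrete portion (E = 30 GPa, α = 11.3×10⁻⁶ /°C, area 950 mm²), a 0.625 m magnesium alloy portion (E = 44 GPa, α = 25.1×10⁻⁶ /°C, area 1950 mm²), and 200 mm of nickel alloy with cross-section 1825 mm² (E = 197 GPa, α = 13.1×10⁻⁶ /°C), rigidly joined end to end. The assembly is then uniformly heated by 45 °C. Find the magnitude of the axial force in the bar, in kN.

With the walls removed the bar would change length by δ_free = Σ αᵢΔT Lᵢ = 11.3×10⁻⁶×45×600 + 25.1×10⁻⁶×45×625 + 13.1×10⁻⁶×45×200 = 1.129 mm.
Since the ends are fixed, an axial force P builds up, equal in every segment, with P · Σ Lᵢ/(AᵢEᵢ) = δ_free.
Σ Lᵢ/(AᵢEᵢ) = 600/(950×30×10³) + 625/(1950×44×10³) + 200/(1825×197×10³) = 2.889×10⁻⁵ mm/N.
Hence P = δ_free / Σ(L/AE) = 1.129/2.889×10⁻⁵ = 39.07 kN (compressive).

P ≈ 39.1 kN (compressive)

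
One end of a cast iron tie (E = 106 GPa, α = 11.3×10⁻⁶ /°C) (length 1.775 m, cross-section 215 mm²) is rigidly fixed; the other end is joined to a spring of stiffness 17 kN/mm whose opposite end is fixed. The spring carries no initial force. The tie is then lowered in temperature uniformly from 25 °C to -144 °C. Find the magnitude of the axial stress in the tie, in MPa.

The unrestrained thermal change is αΔT L = 11.3×10⁻⁶ × 169 × 1775 = 3.39 mm.
With a force P in the spring, the elastic change of the tie is PL/(AE) and that of the spring is P/k; compatibility requires their sum to equal δ_free.
P [ L/(AE) + 1/k ] = δ_free → P [ 1775/(215×106×10³) + 1/(17×10³) ] = 3.39.
P = 3.39 / 0.0001367 = 24800 N.
σ = P/A = 24800/215 = 115.3 MPa.

σ ≈ 115 MPa (tensile)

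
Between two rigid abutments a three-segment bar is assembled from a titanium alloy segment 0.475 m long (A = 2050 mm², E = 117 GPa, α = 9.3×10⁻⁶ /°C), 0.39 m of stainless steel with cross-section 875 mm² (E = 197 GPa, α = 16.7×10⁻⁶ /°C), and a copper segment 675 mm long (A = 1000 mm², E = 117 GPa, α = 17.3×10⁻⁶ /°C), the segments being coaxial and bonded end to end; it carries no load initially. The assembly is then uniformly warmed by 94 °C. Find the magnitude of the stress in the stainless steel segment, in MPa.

σ ≈ 243 MPa (compressive)

With the walls removed the bar would change length by δ_free = Σ αᵢΔT Lᵢ = 9.3×10⁻⁶×94×475 + 16.7×10⁻⁶×94×390 + 17.3×10⁻⁶×94×675 = 2.125 mm.
Since the ends are fixed, an axial force P builds up, equal in every segment, with P · Σ Lᵢ/(AᵢEᵢ) = δ_free.
The series flexibility is Σ Lᵢ/(AᵢEᵢ) = 475/(2050×117×10³) + 390/(875×197×10³) + 675/(1000×117×10³) = 1.001×10⁻⁵ mm/N.
Hence P = δ_free / Σ(L/AE) = 2.125/1.001×10⁻⁵ = 212.3 kN (compressive).
σ_{stainless steel} = P / A = 212300 / 875 = 242.6 MPa.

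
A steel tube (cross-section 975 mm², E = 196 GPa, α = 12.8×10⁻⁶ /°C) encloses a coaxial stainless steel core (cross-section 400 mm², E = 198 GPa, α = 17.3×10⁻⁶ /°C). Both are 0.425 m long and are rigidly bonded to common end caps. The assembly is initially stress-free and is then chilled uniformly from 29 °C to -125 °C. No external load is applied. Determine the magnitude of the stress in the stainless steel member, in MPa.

σ ≈ 97 MPa (tensile)

Both members must finish at the same length. With the larger α, the stainless steel tends to over-contract; the plates restrain it, putting the stainless steel in tension and the steel in compression. With no external load the two internal forces are equal and opposite, magnitude P.
Setting the final lengths equal and cancelling L: (α₁ − α₂)ΔT = P/(A₁E₁) + P/(A₂E₂).
|α₁ − α₂|·ΔT = 4.5×10⁻⁶ × 154 = 0.000693.
1/(A₁E₁) + 1/(A₂E₂) = 1/(975×196×10³) + 1/(400×198×10³) = 1.786×10⁻⁸ N⁻¹.
So P = 0.000693 / 1.786×10⁻⁸ = 38.8 kN.
σ_{stainless steel} = P/A₂ = 38800/400 = 97.01 MPa, tensile.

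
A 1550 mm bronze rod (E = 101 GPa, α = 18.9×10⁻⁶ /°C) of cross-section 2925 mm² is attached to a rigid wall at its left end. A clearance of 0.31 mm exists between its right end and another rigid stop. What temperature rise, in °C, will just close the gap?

The gap closes when αΔT L = 0.31 mm, since the rod is still unstressed at that instant.
ΔT = 0.31 / (18.9×10⁻⁶ × 1550) = 10.58 °C.

ΔT ≈ 10.6 °C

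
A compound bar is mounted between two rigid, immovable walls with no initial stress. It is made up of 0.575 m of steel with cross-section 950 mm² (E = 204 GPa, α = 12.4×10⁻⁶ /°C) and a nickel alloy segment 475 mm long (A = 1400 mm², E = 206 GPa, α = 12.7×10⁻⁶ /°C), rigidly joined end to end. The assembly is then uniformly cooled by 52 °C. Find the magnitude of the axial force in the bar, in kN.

P ≈ 148 kN (tensile)

If the supports were absent, the total length change would be Σ αᵢΔT Lᵢ = 12.4×10⁻⁶×52×575 + 12.7×10⁻⁶×52×475 = 0.6845 mm.
The rigid supports impose zero overall length change; the single axial force P common to all segments must satisfy P Σ Lᵢ/(AᵢEᵢ) = δ_free.
The series flexibility is Σ Lᵢ/(AᵢEᵢ) = 575/(950×204×10³) + 475/(1400×206×10³) = 4.614×10⁻⁶ mm/N.
So P = 0.6845 / 4.614×10⁻⁶ = 148.3 kN, tensile.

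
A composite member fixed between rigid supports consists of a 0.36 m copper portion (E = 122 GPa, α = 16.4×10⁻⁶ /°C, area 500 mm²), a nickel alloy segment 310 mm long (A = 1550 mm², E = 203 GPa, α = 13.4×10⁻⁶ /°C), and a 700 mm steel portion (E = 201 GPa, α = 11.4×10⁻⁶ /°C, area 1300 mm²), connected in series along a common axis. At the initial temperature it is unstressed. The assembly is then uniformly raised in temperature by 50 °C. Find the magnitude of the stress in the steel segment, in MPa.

Free thermal expansion of the whole bar: Σ αᵢΔT Lᵢ = 16.4×10⁻⁶×50×360 + 13.4×10⁻⁶×50×310 + 11.4×10⁻⁶×50×700 = 0.9019 mm.
The rigid supports impose zero overall length change; the single axial force P common to all segments must satisfy P Σ Lᵢ/(AᵢEᵢ) = δ_free.
The series flexibility is Σ Lᵢ/(AᵢEᵢ) = 360/(500×122×10³) + 310/(1550×203×10³) + 700/(1300×201×10³) = 9.566×10⁻⁶ mm/N.
P = 0.9019 / 9.566×10⁻⁶ = 94280 N = 94.28 kN, compressive.
σ_{steel} = P / A = 94280 / 1300 = 72.53 MPa.

σ ≈ 72.5 MPa (compressive)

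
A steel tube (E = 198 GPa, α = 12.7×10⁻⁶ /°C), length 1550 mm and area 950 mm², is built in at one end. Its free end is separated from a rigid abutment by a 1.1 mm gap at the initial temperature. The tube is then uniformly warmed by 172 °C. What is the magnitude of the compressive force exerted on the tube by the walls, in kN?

P ≈ 277 kN

Free thermal elongation = αΔT L = 12.7×10⁻⁶ × 172 × 1550 = 3.386 mm.
The gap closes (δ_free > 1.1 mm) and the wall then resists a further 3.386 − 1.1 = 2.286 mm of expansion.
That suppressed elongation corresponds to σ = E·Δ/L = 198×10³ × 2.286/1550 = 292 MPa.
Force on the wall = σA = 292 × 950 mm² = 277.4 kN.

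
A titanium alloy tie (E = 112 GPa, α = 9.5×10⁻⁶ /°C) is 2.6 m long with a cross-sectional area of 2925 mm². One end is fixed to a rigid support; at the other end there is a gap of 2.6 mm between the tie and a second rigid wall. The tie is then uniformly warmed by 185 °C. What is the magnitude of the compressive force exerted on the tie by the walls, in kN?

P ≈ 248 kN

Free thermal elongation = αΔT L = 9.5×10⁻⁶ × 185 × 2600 = 4.569 mm.
The gap closes (δ_free > 2.6 mm) and the wall then resists a further 4.569 − 2.6 = 1.969 mm of expansion.
That suppressed elongation corresponds to σ = E·Δ/L = 112×10³ × 1.969/2600 = 84.84 MPa.
P = σA = 84.84 × 2925 = 248.2 kN.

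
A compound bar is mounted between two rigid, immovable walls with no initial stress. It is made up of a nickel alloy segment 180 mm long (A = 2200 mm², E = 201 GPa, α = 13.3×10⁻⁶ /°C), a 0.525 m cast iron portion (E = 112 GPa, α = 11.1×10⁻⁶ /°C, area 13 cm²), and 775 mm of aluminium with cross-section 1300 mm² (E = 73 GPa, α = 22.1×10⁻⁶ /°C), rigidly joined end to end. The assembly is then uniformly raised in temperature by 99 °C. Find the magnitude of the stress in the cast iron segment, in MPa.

If the supports were absent, the total length change would be Σ αᵢΔT Lᵢ = 13.3×10⁻⁶×99×180 + 11.1×10⁻⁶×99×525 + 22.1×10⁻⁶×99×775 = 2.51 mm.
The rigid supports impose zero overall length change; the single axial force P common to all segments must satisfy P Σ Lᵢ/(AᵢEᵢ) = δ_free.
The series flexibility is Σ Lᵢ/(AᵢEᵢ) = 180/(2200×201×10³) + 525/(1300×112×10³) + 775/(1300×73×10³) = 1.218×10⁻⁵ mm/N.
P = 2.51 / 1.218×10⁻⁵ = 206100 N = 206.1 kN, compressive.
σ_{cast iron} = P / A = 206100 / 1300 = 158.5 MPa.

σ ≈ 159 MPa (compressive)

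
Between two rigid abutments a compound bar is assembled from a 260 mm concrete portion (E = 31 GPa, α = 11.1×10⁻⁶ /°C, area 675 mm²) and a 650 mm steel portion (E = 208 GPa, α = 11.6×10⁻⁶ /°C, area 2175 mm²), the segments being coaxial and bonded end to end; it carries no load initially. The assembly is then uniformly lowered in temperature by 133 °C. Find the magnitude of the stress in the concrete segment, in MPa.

Free thermal contraction of the whole bar: Σ αᵢΔT Lᵢ = 11.1×10⁻⁶×133×260 + 11.6×10⁻⁶×133×650 = 1.387 mm.
The rigid supports impose zero overall length change; the single axial force P common to all segments must satisfy P Σ Lᵢ/(AᵢEᵢ) = δ_free.
The series flexibility is Σ Lᵢ/(AᵢEᵢ) = 260/(675×31×10³) + 650/(2175×208×10³) = 1.386×10⁻⁵ mm/N.
So P = 1.387 / 1.386×10⁻⁵ = 100 kN, tensile.
σ_{concrete} = P / A = 100000 / 675 = 148.2 MPa.

σ ≈ 148 MPa (tensile)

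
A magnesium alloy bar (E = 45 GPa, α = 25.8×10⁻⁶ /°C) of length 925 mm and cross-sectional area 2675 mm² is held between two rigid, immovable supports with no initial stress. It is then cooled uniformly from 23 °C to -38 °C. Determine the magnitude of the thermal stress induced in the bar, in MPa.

Because both ends are immovable the net strain is zero, and the suppressed thermal strain is αΔT = 25.8×10⁻⁶ × 61 = 1573.8×10⁻⁶.
σ = EαΔT = 45×10³ × 25.8×10⁻⁶ × 61 = 70.82 MPa (tensile; the bar is trying to contract).

σ ≈ 70.8 MPa (tensile)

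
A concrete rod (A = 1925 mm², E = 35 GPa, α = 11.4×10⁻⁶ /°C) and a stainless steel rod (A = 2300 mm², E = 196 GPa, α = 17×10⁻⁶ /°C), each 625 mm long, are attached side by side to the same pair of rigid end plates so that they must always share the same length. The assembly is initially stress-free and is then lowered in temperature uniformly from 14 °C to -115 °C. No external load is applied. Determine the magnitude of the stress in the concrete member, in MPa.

σ ≈ 22 MPa (compressive)

The stainless steel has the larger α, so on cooling it would change length more than the concrete if both were free. The rigid plates force a common final length, so the stainless steel is put into tension and the concrete into compression, with equal and opposite forces P (no external load).
Equating the net (thermal + elastic) strains gives |α₁ − α₂|·ΔT = P·[1/(A₁E₁) + 1/(A₂E₂)].
|α₁ − α₂|·ΔT = 5.6×10⁻⁶ × 129 = 0.0007224.
1/(A₁E₁) + 1/(A₂E₂) = 1/(1925×35×10³) + 1/(2300×196×10³) = 1.706×10⁻⁸ N⁻¹.
So P = 0.0007224 / 1.706×10⁻⁸ = 42.34 kN.
σ_{concrete} = P/A₁ = 42340/1925 = 22 MPa, compressive.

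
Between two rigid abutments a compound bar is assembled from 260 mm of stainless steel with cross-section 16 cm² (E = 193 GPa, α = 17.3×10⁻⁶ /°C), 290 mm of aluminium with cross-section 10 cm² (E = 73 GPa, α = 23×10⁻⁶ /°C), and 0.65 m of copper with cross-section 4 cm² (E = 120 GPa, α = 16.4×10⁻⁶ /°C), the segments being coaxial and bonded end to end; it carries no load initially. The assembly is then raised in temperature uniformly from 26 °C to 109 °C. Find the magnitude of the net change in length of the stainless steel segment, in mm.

With the walls removed the bar would change length by δ_free = Σ αᵢΔT Lᵢ = 17.3×10⁻⁶×83×260 + 23×10⁻⁶×83×290 + 16.4×10⁻⁶×83×650 = 1.812 mm.
The rigid supports impose zero overall length change; the single axial force P common to all segments must satisfy P Σ Lᵢ/(AᵢEᵢ) = δ_free.
Σ Lᵢ/(AᵢEᵢ) = 260/(1600×193×10³) + 290/(1000×73×10³) + 650/(400×120×10³) = 1.836×10⁻⁵ mm/N.
P = 1.812 / 1.836×10⁻⁵ = 98700 N = 98.7 kN, compressive.
For the stainless steel segment, free thermal change = 17.3×10⁻⁶×83×260 = 0.3733 mm and elastic change from P = 98700×260/(1600×193×10³) = 0.0831 mm; these oppose, so the net change is 0.29 mm (segment lengthens).

|ΔL| ≈ 0.29 mm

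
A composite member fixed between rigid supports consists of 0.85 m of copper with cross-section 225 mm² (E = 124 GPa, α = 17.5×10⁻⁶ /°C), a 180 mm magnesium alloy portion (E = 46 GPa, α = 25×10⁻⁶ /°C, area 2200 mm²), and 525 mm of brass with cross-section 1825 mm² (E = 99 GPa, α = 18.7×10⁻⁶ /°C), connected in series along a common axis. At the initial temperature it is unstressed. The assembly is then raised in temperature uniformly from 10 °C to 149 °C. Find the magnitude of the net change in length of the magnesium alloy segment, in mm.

Free thermal expansion of the whole bar: Σ αᵢΔT Lᵢ = 17.5×10⁻⁶×139×850 + 25×10⁻⁶×139×180 + 18.7×10⁻⁶×139×525 = 4.058 mm.
The walls prevent any net length change, so an axial force P (same in every segment) develops. Compatibility: P · Σ Lᵢ/(AᵢEᵢ) = δ_free.
The series flexibility is Σ Lᵢ/(AᵢEᵢ) = 850/(225×124×10³) + 180/(2200×46×10³) + 525/(1825×99×10³) = 3.515×10⁻⁵ mm/N.
P = 4.058 / 3.515×10⁻⁵ = 115400 N = 115.4 kN, compressive.
For the magnesium alloy segment, free thermal change = 25×10⁻⁶×139×180 = 0.6255 mm and elastic change from P = 115400×180/(2200×46×10³) = 0.2053 mm; these oppose, so the net change is 0.42 mm (segment lengthens).

|ΔL| ≈ 0.42 mm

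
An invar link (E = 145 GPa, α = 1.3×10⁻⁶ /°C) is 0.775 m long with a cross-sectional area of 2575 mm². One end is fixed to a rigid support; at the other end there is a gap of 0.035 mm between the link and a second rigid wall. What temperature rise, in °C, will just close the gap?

ΔT ≈ 34.7 °C

The gap closes when αΔT L = 0.035 mm, since the link is still unstressed at that instant.
So ΔT = g/(αL) = 0.035/(1.3×10⁻⁶ × 775) = 34.74 °C.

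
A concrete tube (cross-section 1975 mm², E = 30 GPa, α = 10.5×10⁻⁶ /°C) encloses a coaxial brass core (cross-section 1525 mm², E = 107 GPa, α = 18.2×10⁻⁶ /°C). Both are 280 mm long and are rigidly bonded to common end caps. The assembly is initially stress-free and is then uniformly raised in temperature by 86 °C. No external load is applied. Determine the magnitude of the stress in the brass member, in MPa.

Equilibrium of a rigid end plate with no external load gives equal and opposite internal forces ±P in the two members. Since α_{brass} > α_{concrete}, heating drives the brass into compression and the concrete into tension.
Setting the final lengths equal and cancelling L: (α₁ − α₂)ΔT = P/(A₁E₁) + P/(A₂E₂).
|α₁ − α₂|·ΔT = 7.7×10⁻⁶ × 86 = 0.0006622.
1/(A₁E₁) + 1/(A₂E₂) = 1/(1975×30×10³) + 1/(1525×107×10³) = 2.301×10⁻⁸ N⁻¹.
So P = 0.0006622 / 2.301×10⁻⁸ = 28.78 kN.
σ_{brass} = P/A₂ = 28780/1525 = 18.87 MPa, compressive.

σ ≈ 18.9 MPa (compressive)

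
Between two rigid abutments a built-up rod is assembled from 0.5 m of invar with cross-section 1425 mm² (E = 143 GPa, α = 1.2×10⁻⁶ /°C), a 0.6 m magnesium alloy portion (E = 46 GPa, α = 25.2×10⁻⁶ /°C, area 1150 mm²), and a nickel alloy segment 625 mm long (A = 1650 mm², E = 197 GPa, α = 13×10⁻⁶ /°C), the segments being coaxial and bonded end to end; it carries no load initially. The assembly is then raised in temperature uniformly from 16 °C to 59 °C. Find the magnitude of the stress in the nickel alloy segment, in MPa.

σ ≈ 39.5 MPa (compressive)

If the supports were absent, the total length change would be Σ αᵢΔT Lᵢ = 1.2×10⁻⁶×43×500 + 25.2×10⁻⁶×43×600 + 13×10⁻⁶×43×625 = 1.025 mm.
The rigid supports impose zero overall length change; the single axial force P common to all segments must satisfy P Σ Lᵢ/(AᵢEᵢ) = δ_free.
The series flexibility is Σ Lᵢ/(AᵢEᵢ) = 500/(1425×143×10³) + 600/(1150×46×10³) + 625/(1650×197×10³) = 1.572×10⁻⁵ mm/N.
So P = 1.025 / 1.572×10⁻⁵ = 65.23 kN, compressive.
σ_{nickel alloy} = P / A = 65230 / 1650 = 39.53 MPa.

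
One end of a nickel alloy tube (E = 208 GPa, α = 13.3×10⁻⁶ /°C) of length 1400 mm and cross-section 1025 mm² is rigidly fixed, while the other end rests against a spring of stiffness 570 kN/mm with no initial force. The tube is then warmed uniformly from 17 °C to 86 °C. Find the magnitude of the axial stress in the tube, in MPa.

σ ≈ 151 MPa (compressive)

The unrestrained thermal change is αΔT L = 13.3×10⁻⁶ × 69 × 1400 = 1.285 mm.
Let P be the compressive force at the spring. The tube shortens elastically by PL/(AE) and the spring compresses by P/k; together these equal δ_free.
So P = δ_free / [L/(AE) + 1/k] = 1.285 / [ 1400/(1025×208×10³) + 1/(570×10³) ].
P = 1.285 / 8.321×10⁻⁶ = 154400 N.
σ = P/A = 154400/1025 = 150.6 MPa.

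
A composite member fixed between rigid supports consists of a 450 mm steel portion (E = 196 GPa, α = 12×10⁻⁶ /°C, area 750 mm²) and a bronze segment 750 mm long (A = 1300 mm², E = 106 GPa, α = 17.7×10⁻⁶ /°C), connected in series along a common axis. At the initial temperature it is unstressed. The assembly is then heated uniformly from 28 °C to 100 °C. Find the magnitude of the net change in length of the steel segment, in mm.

Free thermal expansion of the whole bar: Σ αᵢΔT Lᵢ = 12×10⁻⁶×72×450 + 17.7×10⁻⁶×72×750 = 1.345 mm.
The rigid supports impose zero overall length change; the single axial force P common to all segments must satisfy P Σ Lᵢ/(AᵢEᵢ) = δ_free.
Σ Lᵢ/(AᵢEᵢ) = 450/(750×196×10³) + 750/(1300×106×10³) = 8.504×10⁻⁶ mm/N.
Hence P = δ_free / Σ(L/AE) = 1.345/8.504×10⁻⁶ = 158.1 kN (compressive).
For the steel segment, free thermal change = 12×10⁻⁶×72×450 = 0.3888 mm and elastic change from P = 158100×450/(750×196×10³) = 0.484 mm; these oppose, so the net change is 0.0952 mm (segment shortens).

|ΔL| ≈ 0.0952 mm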